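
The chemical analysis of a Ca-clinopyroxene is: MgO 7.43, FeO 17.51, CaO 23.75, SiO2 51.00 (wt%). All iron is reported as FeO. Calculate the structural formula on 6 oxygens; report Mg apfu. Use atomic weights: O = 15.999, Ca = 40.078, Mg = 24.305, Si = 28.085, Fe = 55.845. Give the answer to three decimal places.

MgO (M=40.304): mol = 0.18435; Mg = 0.18435, O = 0.18435.
FeO (M=71.844): mol = 0.24372; Fe = 0.24372, O = 0.24372.
CaO (M=56.077): mol = 0.42352; Ca = 0.42352, O = 0.42352.
SiO2 (M=60.083): mol = 0.84883; Si = 0.84883, O = 1.69766.
ΣO = 2.54925; factor = 6/ΣO = 2.35363.
Mg apfu = 0.18435 × 2.35363 = 0.434.

0.434 Mg apfu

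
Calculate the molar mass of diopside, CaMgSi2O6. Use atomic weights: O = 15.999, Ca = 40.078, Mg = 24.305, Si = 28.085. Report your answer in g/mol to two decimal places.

216.55 g/mol

The formula mass is the sum 1*40.078 + 1*24.305 + 2*28.085 + 6*15.999.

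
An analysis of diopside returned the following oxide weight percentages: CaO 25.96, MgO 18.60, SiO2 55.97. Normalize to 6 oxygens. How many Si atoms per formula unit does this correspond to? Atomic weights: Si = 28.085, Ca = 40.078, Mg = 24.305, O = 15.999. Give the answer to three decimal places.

25.96 wt% CaO ÷ 56.077 g/mol = 0.46293 mol, giving 0.46293 Ca and 0.46293 O.
18.60 wt% MgO ÷ 40.304 g/mol = 0.46149 mol, giving 0.46149 Mg and 0.46149 O.
55.97 wt% SiO2 ÷ 60.083 g/mol = 0.93154 mol, giving 0.93154 Si and 1.86308 O.
Oxygen sums to 2.78750; scaling by 6/2.78750 = 2.15247 puts the formula on 6 O.
Si: 0.93154 × 2.15247 = 2.005 atoms per formula unit.

2.005 Si apfu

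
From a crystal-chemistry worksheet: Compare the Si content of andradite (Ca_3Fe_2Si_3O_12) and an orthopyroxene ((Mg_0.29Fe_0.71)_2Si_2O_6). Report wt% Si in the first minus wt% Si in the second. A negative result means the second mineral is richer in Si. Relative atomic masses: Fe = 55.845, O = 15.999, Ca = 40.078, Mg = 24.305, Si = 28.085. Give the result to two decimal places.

-6.29 percentage points

Si in Ca_3Fe_2Si_3O_12: molar mass 508.167 g/mol; 3×28.085 = 84.255 g → 16.58 wt%.
Si in (Mg_0.29Fe_0.71)_2Si_2O_6: molar mass 245.561 g/mol; 2×28.085 = 56.170 g → 22.87 wt%.
Difference = 16.58 − 22.87 = -6.29 percentage points.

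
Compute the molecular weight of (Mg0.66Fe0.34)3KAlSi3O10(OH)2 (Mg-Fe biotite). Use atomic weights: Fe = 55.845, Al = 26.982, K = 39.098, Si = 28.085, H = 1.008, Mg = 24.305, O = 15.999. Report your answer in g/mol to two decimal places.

449.42 g/mol

The formula mass is the sum 1.98×24.305 + 1.02×55.845 + 1×39.098 + 1×26.982 + 3×28.085 + 12×15.999 + 2×1.008.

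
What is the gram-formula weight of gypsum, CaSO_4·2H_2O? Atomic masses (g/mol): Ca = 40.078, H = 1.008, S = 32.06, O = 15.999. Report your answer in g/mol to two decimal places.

172.16 g/mol

Ca: 1 × 40.078 = 40.0780
S: 1 × 32.06 = 32.0600
O: 6 × 15.999 = 95.9940
H: 4 × 1.008 = 4.0320
Summing the contributions gives the formula mass.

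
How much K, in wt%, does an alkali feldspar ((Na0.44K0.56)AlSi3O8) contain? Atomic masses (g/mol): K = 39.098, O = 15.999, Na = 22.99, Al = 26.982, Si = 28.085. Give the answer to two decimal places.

8.07 wt%

Formula mass = 0.44·22.99 + 0.56·39.098 + 1·26.982 + 3·28.085 + 8·15.999 = 271.239 g/mol, of which 21.895 g is K.
So K makes up 21.895/271.239 = 0.0807 of the mass, i.e. 8.07%.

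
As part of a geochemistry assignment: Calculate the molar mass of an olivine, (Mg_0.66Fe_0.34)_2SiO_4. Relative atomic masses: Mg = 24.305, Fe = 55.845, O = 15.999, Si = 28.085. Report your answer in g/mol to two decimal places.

162.14 g/mol

Mg: 1.32 × 24.305 = 32.0826
Fe: 0.68 × 55.845 = 37.9746
Si: 1 × 28.085 = 28.0850
O: 4 × 15.999 = 63.9960
Summing the contributions gives the formula mass.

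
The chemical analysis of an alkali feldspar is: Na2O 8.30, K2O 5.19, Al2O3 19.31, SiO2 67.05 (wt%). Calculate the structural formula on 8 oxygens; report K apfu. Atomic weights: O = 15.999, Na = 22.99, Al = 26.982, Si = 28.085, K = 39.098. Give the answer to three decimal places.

8.30 wt% Na2O ÷ 61.979 g/mol = 0.13392 mol, giving 0.26784 Na and 0.13392 O.
5.19 wt% K2O ÷ 94.195 g/mol = 0.05510 mol, giving 0.11020 K and 0.05510 O.
19.31 wt% Al2O3 ÷ 101.961 g/mol = 0.18939 mol, giving 0.37878 Al and 0.56817 O.
67.05 wt% SiO2 ÷ 60.083 g/mol = 1.11596 mol, giving 1.11596 Si and 2.23192 O.
Oxygen sums to 2.98911; scaling by 8/2.98911 = 2.67638 puts the formula on 8 O.
K: 0.11020 × 2.67638 = 0.295 atoms per formula unit.

0.295 K apfu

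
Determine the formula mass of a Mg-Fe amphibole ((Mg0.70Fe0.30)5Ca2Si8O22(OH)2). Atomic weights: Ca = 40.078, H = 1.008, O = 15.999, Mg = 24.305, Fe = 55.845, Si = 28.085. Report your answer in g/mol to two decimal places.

859.66 g/mol

Mg: 3.50 × 24.305 = 85.0675
Fe: 1.50 × 55.845 = 83.7675
Ca: 2 × 40.078 = 80.1560
Si: 8 × 28.085 = 224.6800
O: 24 × 15.999 = 383.9760
H: 2 × 1.008 = 2.0160
Summing the contributions gives the formula mass.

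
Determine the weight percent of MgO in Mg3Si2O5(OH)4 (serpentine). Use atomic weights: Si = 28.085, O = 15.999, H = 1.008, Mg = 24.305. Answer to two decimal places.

43.63 wt%

Formula mass = 277.108 g/mol.
3 Mg → 3.0000 mol MgO per formula unit; M(MgO) = 40.304, so MgO mass = 120.912 g.
120.912/277.108 × 100 = 43.63 wt%.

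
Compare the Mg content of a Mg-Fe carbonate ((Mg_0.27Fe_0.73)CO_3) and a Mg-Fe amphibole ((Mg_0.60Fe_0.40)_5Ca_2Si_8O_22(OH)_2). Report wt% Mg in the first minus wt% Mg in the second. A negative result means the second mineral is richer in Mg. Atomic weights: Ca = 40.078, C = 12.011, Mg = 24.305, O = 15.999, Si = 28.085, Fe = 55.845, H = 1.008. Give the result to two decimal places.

First mineral: 6.562 g Mg in 107.337 g formula = 6.11 wt% Mg.
Second mineral: 72.915 g Mg in 875.433 g formula = 8.33 wt% Mg.
6.11% − 8.33% gives a difference of -2.22 percentage points.

-2.22 percentage points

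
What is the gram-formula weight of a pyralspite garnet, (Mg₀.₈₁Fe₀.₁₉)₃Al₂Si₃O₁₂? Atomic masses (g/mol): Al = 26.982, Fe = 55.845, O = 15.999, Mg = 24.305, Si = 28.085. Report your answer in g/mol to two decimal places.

The formula mass is the sum 2.43×24.305 + 0.57×55.845 + 2×26.982 + 3×28.085 + 12×15.999.

421.10 g/mol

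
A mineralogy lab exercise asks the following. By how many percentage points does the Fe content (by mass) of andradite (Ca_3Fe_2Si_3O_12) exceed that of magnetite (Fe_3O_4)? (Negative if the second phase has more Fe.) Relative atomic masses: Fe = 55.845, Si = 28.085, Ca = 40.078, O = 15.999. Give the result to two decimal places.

First mineral: 111.690 g Fe in 508.167 g formula = 21.98 wt% Fe.
Second mineral: 167.535 g Fe in 231.531 g formula = 72.36 wt% Fe.
21.98% − 72.36% gives a difference of -50.38 percentage points.

-50.38 percentage points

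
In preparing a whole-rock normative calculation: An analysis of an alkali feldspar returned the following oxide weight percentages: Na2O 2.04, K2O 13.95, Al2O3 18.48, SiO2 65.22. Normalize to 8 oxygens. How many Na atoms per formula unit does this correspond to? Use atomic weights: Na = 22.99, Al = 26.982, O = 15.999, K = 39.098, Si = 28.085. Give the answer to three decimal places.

0.182 Na apfu

Na2O: 2.04/61.979 = 0.03291 mol → 0.06582 mol Na, 0.03291 mol O.
K2O: 13.95/94.195 = 0.14810 mol → 0.29620 mol K, 0.14810 mol O.
Al2O3: 18.48/101.961 = 0.18125 mol → 0.36250 mol Al, 0.54375 mol O.
SiO2: 65.22/60.083 = 1.08550 mol → 1.08550 mol Si, 2.17100 mol O.
Total oxygen = 2.89576 mol. Normalization factor = 8/2.89576 = 2.76266.
Na per 8 O = 0.06582 × 2.76266 = 0.182.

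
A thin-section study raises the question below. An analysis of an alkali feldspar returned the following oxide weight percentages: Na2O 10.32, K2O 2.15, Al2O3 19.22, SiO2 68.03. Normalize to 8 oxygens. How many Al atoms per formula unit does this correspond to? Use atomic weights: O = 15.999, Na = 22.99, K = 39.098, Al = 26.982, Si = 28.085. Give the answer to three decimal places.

0.999 Al apfu

Na2O (M=61.979): mol = 0.16651; Na = 0.33302, O = 0.16651.
K2O (M=94.195): mol = 0.02282; K = 0.04564, O = 0.02282.
Al2O3 (M=101.961): mol = 0.18850; Al = 0.37700, O = 0.56550.
SiO2 (M=60.083): mol = 1.13227; Si = 1.13227, O = 2.26454.
ΣO = 3.01937; factor = 8/ΣO = 2.64956.
Al apfu = 0.37700 × 2.64956 = 0.999.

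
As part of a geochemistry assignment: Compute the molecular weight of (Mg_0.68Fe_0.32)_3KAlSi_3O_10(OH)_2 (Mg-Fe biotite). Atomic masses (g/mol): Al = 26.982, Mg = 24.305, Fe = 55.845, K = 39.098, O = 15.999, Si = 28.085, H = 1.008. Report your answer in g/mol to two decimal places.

447.53 g/mol

Mg: 2.04 × 24.305 = 49.5822
Fe: 0.96 × 55.845 = 53.6112
K: 1 × 39.098 = 39.0980
Al: 1 × 26.982 = 26.9820
Si: 3 × 28.085 = 84.2550
O: 12 × 15.999 = 191.9880
H: 2 × 1.008 = 2.0160
Summing the contributions gives the formula mass.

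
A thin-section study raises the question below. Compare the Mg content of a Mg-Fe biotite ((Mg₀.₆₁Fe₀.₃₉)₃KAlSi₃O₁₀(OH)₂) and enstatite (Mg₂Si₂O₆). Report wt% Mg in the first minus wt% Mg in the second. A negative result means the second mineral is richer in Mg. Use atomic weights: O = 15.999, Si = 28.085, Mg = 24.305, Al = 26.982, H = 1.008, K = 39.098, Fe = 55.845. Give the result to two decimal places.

Mg in (Mg₀.₆₁Fe₀.₃₉)₃KAlSi₃O₁₀(OH)₂: molar mass 454.156 g/mol; 1.83×24.305 = 44.478 g → 9.79 wt%.
Mg in Mg₂Si₂O₆: molar mass 200.774 g/mol; 2×24.305 = 48.610 g → 24.21 wt%.
Difference = 9.79 − 24.21 = -14.42 percentage points.

-14.42 percentage points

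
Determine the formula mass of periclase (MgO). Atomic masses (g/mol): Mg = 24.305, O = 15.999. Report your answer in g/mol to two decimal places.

40.30 g/mol

The formula mass is the sum 1×24.305 + 1×15.999.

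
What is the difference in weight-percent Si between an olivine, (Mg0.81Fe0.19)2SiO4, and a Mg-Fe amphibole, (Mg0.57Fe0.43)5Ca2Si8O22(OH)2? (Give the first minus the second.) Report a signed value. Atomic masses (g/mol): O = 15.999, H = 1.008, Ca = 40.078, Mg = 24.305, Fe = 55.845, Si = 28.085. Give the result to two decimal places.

-7.13 percentage points

Si in (Mg0.81Fe0.19)2SiO4: molar mass 152.676 g/mol; 1×28.085 = 28.085 g → 18.40 wt%.
Si in (Mg0.57Fe0.43)5Ca2Si8O22(OH)2: molar mass 880.164 g/mol; 8×28.085 = 224.680 g → 25.53 wt%.
Difference = 18.40 − 25.53 = -7.13 percentage points.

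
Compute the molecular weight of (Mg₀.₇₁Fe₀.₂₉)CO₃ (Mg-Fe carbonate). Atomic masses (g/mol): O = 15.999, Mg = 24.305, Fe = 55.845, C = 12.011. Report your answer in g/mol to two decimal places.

93.46 g/mol

M = 0.71×24.305 + 0.29×55.845 + 1×12.011 + 3×15.999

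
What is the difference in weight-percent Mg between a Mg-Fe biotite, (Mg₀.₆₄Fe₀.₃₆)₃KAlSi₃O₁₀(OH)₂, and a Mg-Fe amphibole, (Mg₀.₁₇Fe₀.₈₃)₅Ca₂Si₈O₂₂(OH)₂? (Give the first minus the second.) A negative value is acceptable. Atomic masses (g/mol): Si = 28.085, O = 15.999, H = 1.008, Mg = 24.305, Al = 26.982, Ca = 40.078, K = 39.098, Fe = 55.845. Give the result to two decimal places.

8.15 percentage points

M((Mg₀.₆₄Fe₀.₃₆)₃KAlSi₃O₁₀(OH)₂) = 451.317 g/mol, so wt% Mg = 46.666/451.317 × 100 = 10.34%.
M((Mg₀.₁₇Fe₀.₈₃)₅Ca₂Si₈O₂₂(OH)₂) = 943.244 g/mol, so wt% Mg = 20.659/943.244 × 100 = 2.19%.
10.34 − 2.19 = 8.15 pp.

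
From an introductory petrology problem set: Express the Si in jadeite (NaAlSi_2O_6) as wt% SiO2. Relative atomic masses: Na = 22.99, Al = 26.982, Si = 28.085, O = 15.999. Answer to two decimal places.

59.45 wt%

Formula mass = 202.136 g/mol.
2 Si → 2.0000 mol SiO2 per formula unit; M(SiO2) = 60.083, so SiO2 mass = 120.166 g.
120.166/202.136 × 100 = 59.45 wt%.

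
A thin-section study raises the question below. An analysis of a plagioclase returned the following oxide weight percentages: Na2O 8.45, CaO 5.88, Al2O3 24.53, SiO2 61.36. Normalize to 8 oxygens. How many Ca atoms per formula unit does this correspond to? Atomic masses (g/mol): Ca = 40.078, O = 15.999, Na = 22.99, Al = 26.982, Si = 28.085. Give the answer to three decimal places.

Na2O (M=61.979): mol = 0.13634; Na = 0.27268, O = 0.13634.
CaO (M=56.077): mol = 0.10486; Ca = 0.10486, O = 0.10486.
Al2O3 (M=101.961): mol = 0.24058; Al = 0.48116, O = 0.72174.
SiO2 (M=60.083): mol = 1.02125; Si = 1.02125, O = 2.04250.
ΣO = 3.00544; factor = 8/ΣO = 2.66184.
Ca apfu = 0.10486 × 2.66184 = 0.279.

0.279 Ca apfu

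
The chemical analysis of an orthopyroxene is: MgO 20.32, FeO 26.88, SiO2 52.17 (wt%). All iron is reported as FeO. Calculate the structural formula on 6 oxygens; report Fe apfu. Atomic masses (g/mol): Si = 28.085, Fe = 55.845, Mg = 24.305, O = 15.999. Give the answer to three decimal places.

0.858 Fe apfu

20.32 wt% MgO ÷ 40.304 g/mol = 0.50417 mol, giving 0.50417 Mg and 0.50417 O.
26.88 wt% FeO ÷ 71.844 g/mol = 0.37414 mol, giving 0.37414 Fe and 0.37414 O.
52.17 wt% SiO2 ÷ 60.083 g/mol = 0.86830 mol, giving 0.86830 Si and 1.73660 O.
Oxygen sums to 2.61491; scaling by 6/2.61491 = 2.29453 puts the formula on 6 O.
Fe: 0.37414 × 2.29453 = 0.858 atoms per formula unit.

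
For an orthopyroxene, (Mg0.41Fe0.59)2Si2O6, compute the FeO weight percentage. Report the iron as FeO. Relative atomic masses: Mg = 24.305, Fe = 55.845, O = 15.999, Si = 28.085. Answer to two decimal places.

Molar mass of (Mg0.41Fe0.59)2Si2O6 = 0.82*24.305 + 1.18*55.845 + 2*28.085 + 6*15.999 = 237.991 g/mol.
Each formula unit contains 1.18 Fe, equivalent to 1.18/1 = 1.1800 mol FeO.
M(FeO) = 1×55.845 + 1×15.999 = 71.844 g/mol.
Mass of FeO per formula unit = 1.1800 × 71.844 = 84.776 g.
FeO wt% = 84.776 / 237.991 × 100 = 35.62%.

35.62 wt%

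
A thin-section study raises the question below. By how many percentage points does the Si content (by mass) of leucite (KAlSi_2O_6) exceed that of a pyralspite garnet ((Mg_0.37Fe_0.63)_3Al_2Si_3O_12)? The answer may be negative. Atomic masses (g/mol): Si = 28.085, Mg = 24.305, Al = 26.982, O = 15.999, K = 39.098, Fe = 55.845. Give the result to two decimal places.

7.53 percentage points

First mineral: 56.170 g Si in 218.244 g formula = 25.74 wt% Si.
Second mineral: 84.255 g Si in 462.733 g formula = 18.21 wt% Si.
25.74% − 18.21% gives a difference of 7.53 percentage points.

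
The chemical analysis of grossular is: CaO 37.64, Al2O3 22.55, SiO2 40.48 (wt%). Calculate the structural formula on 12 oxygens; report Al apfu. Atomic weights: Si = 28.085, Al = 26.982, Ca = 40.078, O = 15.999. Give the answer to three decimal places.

1.979 Al apfu

CaO: 37.64/56.077 = 0.67122 mol → 0.67122 mol Ca, 0.67122 mol O.
Al2O3: 22.55/101.961 = 0.22116 mol → 0.44232 mol Al, 0.66348 mol O.
SiO2: 40.48/60.083 = 0.67373 mol → 0.67373 mol Si, 1.34746 mol O.
Total oxygen = 2.68216 mol. Normalization factor = 12/2.68216 = 4.47401.
Al per 12 O = 0.44232 × 4.47401 = 1.979.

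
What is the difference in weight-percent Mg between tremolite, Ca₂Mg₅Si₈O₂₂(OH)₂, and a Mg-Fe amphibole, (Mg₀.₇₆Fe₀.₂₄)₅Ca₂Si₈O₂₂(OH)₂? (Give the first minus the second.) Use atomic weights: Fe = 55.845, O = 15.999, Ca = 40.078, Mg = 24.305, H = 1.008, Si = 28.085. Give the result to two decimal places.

Mg in Ca₂Mg₅Si₈O₂₂(OH)₂: molar mass 812.353 g/mol; 5×24.305 = 121.525 g → 14.96 wt%.
Mg in (Mg₀.₇₆Fe₀.₂₄)₅Ca₂Si₈O₂₂(OH)₂: molar mass 850.201 g/mol; 3.80×24.305 = 92.359 g → 10.86 wt%.
Difference = 14.96 − 10.86 = 4.10 percentage points.

4.10 percentage points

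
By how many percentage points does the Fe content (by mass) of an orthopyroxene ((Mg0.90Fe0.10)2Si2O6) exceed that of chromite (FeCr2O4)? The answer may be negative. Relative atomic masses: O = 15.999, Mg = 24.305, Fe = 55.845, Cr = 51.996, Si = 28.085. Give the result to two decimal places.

First mineral: 11.169 g Fe in 207.082 g formula = 5.39 wt% Fe.
Second mineral: 55.845 g Fe in 223.833 g formula = 24.95 wt% Fe.
5.39% − 24.95% gives a difference of -19.56 percentage points.

-19.56 percentage points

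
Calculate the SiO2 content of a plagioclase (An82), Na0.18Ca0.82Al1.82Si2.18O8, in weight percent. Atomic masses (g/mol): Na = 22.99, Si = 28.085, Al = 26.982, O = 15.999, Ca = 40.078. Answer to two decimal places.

47.57 wt%

Formula mass = 275.327 g/mol.
2.18 Si → 2.1800 mol SiO2 per formula unit; M(SiO2) = 60.083, so SiO2 mass = 130.981 g.
130.981/275.327 × 100 = 47.57 wt%.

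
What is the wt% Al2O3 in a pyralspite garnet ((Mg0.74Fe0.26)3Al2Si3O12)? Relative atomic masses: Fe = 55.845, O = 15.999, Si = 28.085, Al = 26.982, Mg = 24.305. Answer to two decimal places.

23.84 wt%

Formula mass = 427.723 g/mol.
2 Al → 1.0000 mol Al2O3 per formula unit; M(Al2O3) = 101.961, so Al2O3 mass = 101.961 g.
101.961/427.723 × 100 = 23.84 wt%.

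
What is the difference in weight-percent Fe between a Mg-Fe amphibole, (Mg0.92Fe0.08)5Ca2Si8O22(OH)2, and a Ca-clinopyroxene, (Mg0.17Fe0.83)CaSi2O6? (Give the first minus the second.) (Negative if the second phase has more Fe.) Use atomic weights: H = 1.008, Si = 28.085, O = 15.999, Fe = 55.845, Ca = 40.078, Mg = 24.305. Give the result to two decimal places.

First mineral: 22.338 g Fe in 824.969 g formula = 2.71 wt% Fe.
Second mineral: 46.351 g Fe in 242.725 g formula = 19.10 wt% Fe.
2.71% − 19.10% gives a difference of -16.39 percentage points.

-16.39 percentage points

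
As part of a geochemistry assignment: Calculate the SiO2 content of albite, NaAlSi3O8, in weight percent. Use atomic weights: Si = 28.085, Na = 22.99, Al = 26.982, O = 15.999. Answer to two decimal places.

68.74 wt%

Formula mass = 262.219 g/mol.
3 Si → 3.0000 mol SiO2 per formula unit; M(SiO2) = 60.083, so SiO2 mass = 180.249 g.
180.249/262.219 × 100 = 68.74 wt%.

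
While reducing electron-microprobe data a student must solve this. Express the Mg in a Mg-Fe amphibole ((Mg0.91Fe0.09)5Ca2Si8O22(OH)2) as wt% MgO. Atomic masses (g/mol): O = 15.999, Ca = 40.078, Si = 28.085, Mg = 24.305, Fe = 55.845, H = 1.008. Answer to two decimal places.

22.19 wt%

Molar mass of (Mg0.91Fe0.09)5Ca2Si8O22(OH)2 = 4.55·24.305 + 0.45·55.845 + 2·40.078 + 8·28.085 + 24·15.999 + 2·1.008 = 826.546 g/mol.
Each formula unit contains 4.55 Mg, equivalent to 4.55/1 = 4.5500 mol MgO.
M(MgO) = 1×24.305 + 1×15.999 = 40.304 g/mol.
Mass of MgO per formula unit = 4.5500 × 40.304 = 183.383 g.
MgO wt% = 183.383 / 826.546 × 100 = 22.19%.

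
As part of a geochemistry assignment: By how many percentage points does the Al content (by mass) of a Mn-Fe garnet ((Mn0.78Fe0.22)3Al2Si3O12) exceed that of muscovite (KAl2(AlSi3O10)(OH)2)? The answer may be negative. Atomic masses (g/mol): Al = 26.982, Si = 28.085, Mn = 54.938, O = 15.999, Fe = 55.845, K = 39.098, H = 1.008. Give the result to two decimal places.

-9.43 percentage points

M((Mn0.78Fe0.22)3Al2Si3O12) = 495.620 g/mol, so wt% Al = 53.964/495.620 × 100 = 10.89%.
M(KAl2(AlSi3O10)(OH)2) = 398.303 g/mol, so wt% Al = 80.946/398.303 × 100 = 20.32%.
10.89 − 20.32 = -9.43 pp.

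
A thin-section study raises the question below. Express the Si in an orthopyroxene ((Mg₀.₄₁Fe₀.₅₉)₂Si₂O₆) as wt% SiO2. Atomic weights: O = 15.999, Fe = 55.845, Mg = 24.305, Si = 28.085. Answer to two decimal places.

Molar mass of (Mg₀.₄₁Fe₀.₅₉)₂Si₂O₆ = 0.82*24.305 + 1.18*55.845 + 2*28.085 + 6*15.999 = 237.991 g/mol.
Each formula unit contains 2 Si, equivalent to 2/1 = 2.0000 mol SiO2.
M(SiO2) = 1×28.085 + 2×15.999 = 60.083 g/mol.
Mass of SiO2 per formula unit = 2.0000 × 60.083 = 120.166 g.
SiO2 wt% = 120.166 / 237.991 × 100 = 50.49%.

50.49 wt%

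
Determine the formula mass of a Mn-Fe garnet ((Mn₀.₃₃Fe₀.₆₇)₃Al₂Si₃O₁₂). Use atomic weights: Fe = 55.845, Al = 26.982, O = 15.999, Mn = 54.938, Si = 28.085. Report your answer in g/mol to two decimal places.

M = 0.99×54.938 + 2.01×55.845 + 2×26.982 + 3×28.085 + 12×15.999

496.84 g/mol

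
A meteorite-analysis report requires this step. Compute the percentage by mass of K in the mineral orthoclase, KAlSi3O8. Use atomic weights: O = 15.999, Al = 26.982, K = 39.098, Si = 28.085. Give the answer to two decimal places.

14.05 wt%

Formula mass = 1·39.098 + 1·26.982 + 3·28.085 + 8·15.999 = 278.327 g/mol, of which 39.098 g is K.
So K makes up 39.098/278.327 = 0.1405 of the mass, i.e. 14.05%.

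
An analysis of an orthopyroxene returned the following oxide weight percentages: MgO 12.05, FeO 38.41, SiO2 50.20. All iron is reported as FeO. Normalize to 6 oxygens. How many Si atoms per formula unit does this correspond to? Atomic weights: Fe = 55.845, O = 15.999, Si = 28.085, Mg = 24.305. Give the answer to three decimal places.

MgO: 12.05/40.304 = 0.29898 mol → 0.29898 mol Mg, 0.29898 mol O.
FeO: 38.41/71.844 = 0.53463 mol → 0.53463 mol Fe, 0.53463 mol O.
SiO2: 50.20/60.083 = 0.83551 mol → 0.83551 mol Si, 1.67102 mol O.
Total oxygen = 2.50463 mol. Normalization factor = 6/2.50463 = 2.39556.
Si per 6 O = 0.83551 × 2.39556 = 2.002.

2.002 Si apfu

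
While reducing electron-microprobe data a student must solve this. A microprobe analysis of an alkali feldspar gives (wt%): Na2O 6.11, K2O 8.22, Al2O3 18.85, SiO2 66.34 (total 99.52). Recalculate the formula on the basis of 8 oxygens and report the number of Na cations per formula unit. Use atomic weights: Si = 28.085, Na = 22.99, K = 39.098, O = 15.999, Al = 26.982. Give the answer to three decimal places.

0.535 Na apfu

Na2O: 6.11/61.979 = 0.09858 mol → 0.19716 mol Na, 0.09858 mol O.
K2O: 8.22/94.195 = 0.08727 mol → 0.17454 mol K, 0.08727 mol O.
Al2O3: 18.85/101.961 = 0.18487 mol → 0.36974 mol Al, 0.55461 mol O.
SiO2: 66.34/60.083 = 1.10414 mol → 1.10414 mol Si, 2.20828 mol O.
Total oxygen = 2.94874 mol. Normalization factor = 8/2.94874 = 2.71302.
Na per 8 O = 0.19716 × 2.71302 = 0.535.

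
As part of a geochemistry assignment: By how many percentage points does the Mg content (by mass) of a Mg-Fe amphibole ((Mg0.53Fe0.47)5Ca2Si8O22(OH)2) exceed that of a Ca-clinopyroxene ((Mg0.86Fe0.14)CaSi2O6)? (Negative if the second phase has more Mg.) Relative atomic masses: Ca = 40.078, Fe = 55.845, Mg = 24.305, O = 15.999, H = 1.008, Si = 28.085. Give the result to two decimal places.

-2.19 percentage points

First mineral: 64.408 g Mg in 886.472 g formula = 7.27 wt% Mg.
Second mineral: 20.902 g Mg in 220.963 g formula = 9.46 wt% Mg.
7.27% − 9.46% gives a difference of -2.19 percentage points.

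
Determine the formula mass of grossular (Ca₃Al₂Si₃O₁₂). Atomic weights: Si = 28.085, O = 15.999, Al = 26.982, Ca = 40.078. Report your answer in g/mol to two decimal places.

450.44 g/mol

The formula mass is the sum 3*40.078 + 2*26.982 + 3*28.085 + 12*15.999.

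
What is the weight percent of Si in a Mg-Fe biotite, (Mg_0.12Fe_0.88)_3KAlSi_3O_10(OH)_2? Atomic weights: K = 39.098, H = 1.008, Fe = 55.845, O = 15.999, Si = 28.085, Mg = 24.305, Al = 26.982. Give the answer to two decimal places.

Formula mass = 0.36×24.305 + 2.64×55.845 + 1×39.098 + 1×26.982 + 3×28.085 + 12×15.999 + 2×1.008 = 500.520 g/mol, of which 84.255 g is Si.
So Si makes up 84.255/500.520 = 0.1683 of the mass, i.e. 16.83%.

16.83 wt%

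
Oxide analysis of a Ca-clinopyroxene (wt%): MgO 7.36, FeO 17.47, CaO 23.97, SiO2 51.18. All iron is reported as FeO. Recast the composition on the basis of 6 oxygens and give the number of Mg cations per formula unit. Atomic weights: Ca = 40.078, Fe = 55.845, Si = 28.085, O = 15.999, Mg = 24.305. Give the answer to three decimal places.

0.429 Mg apfu

7.36 wt% MgO ÷ 40.304 g/mol = 0.18261 mol, giving 0.18261 Mg and 0.18261 O.
17.47 wt% FeO ÷ 71.844 g/mol = 0.24317 mol, giving 0.24317 Fe and 0.24317 O.
23.97 wt% CaO ÷ 56.077 g/mol = 0.42745 mol, giving 0.42745 Ca and 0.42745 O.
51.18 wt% SiO2 ÷ 60.083 g/mol = 0.85182 mol, giving 0.85182 Si and 1.70364 O.
Oxygen sums to 2.55687; scaling by 6/2.55687 = 2.34662 puts the formula on 6 O.
Mg: 0.18261 × 2.34662 = 0.429 atoms per formula unit.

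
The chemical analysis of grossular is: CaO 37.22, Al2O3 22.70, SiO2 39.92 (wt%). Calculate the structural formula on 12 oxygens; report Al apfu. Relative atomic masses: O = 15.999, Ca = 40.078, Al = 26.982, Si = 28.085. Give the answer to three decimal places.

2.008 Al apfu

CaO (M=56.077): mol = 0.66373; Ca = 0.66373, O = 0.66373.
Al2O3 (M=101.961): mol = 0.22263; Al = 0.44526, O = 0.66789.
SiO2 (M=60.083): mol = 0.66441; Si = 0.66441, O = 1.32882.
ΣO = 2.66044; factor = 12/ΣO = 4.51053.
Al apfu = 0.44526 × 4.51053 = 2.008.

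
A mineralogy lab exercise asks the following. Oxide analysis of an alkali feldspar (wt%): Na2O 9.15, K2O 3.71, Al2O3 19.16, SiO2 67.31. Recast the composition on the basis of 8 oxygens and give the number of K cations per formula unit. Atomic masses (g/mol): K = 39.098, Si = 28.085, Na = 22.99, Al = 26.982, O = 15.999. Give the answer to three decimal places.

9.15 wt% Na2O ÷ 61.979 g/mol = 0.14763 mol, giving 0.29526 Na and 0.14763 O.
3.71 wt% K2O ÷ 94.195 g/mol = 0.03939 mol, giving 0.07878 K and 0.03939 O.
19.16 wt% Al2O3 ÷ 101.961 g/mol = 0.18791 mol, giving 0.37582 Al and 0.56373 O.
67.31 wt% SiO2 ÷ 60.083 g/mol = 1.12028 mol, giving 1.12028 Si and 2.24056 O.
Oxygen sums to 2.99131; scaling by 8/2.99131 = 2.67441 puts the formula on 8 O.
K: 0.07878 × 2.67441 = 0.211 atoms per formula unit.

0.211 K apfu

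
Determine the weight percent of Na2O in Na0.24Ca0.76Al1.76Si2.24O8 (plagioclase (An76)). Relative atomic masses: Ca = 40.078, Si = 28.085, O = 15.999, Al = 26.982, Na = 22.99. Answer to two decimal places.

Formula mass = 274.368 g/mol.
0.24 Na → 0.1200 mol Na2O per formula unit; M(Na2O) = 61.979, so Na2O mass = 7.437 g.
7.437/274.368 × 100 = 2.71 wt%.

2.71 wt%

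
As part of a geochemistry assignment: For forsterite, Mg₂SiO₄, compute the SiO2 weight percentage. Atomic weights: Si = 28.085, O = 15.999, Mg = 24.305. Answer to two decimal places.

42.71 wt%

Formula mass = 140.691 g/mol.
1 Si → 1.0000 mol SiO2 per formula unit; M(SiO2) = 60.083, so SiO2 mass = 60.083 g.
60.083/140.691 × 100 = 42.71 wt%.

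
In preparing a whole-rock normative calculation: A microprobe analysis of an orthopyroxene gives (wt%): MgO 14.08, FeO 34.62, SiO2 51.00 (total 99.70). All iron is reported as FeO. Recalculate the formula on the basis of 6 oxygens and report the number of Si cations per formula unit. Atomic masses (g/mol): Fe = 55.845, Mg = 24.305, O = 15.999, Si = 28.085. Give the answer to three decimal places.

MgO (M=40.304): mol = 0.34934; Mg = 0.34934, O = 0.34934.
FeO (M=71.844): mol = 0.48188; Fe = 0.48188, O = 0.48188.
SiO2 (M=60.083): mol = 0.84883; Si = 0.84883, O = 1.69766.
ΣO = 2.52888; factor = 6/ΣO = 2.37259.
Si apfu = 0.84883 × 2.37259 = 2.014.

2.014 Si apfu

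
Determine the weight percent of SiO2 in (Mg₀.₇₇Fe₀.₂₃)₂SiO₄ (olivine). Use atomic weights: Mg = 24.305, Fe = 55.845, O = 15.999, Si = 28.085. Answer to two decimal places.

38.71 wt%

M((Mg₀.₇₇Fe₀.₂₃)₂SiO₄) = 155.199 g/mol; M(SiO2) = 60.083 g/mol.
Moles SiO2 per formula unit = 1 Si ÷ 1 = 1.0000.
SiO2 fraction = (1.0000 × 60.083) / 155.199 = 60.083/155.199 = 0.3871.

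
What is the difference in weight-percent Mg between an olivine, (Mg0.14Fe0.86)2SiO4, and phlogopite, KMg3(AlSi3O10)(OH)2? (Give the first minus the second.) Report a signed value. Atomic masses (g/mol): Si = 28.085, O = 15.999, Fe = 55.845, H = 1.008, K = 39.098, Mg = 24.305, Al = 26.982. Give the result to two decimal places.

-13.98 percentage points

Mg in (Mg0.14Fe0.86)2SiO4: molar mass 194.940 g/mol; 0.28×24.305 = 6.805 g → 3.49 wt%.
Mg in KMg3(AlSi3O10)(OH)2: molar mass 417.254 g/mol; 3×24.305 = 72.915 g → 17.47 wt%.
Difference = 3.49 − 17.47 = -13.98 percentage points.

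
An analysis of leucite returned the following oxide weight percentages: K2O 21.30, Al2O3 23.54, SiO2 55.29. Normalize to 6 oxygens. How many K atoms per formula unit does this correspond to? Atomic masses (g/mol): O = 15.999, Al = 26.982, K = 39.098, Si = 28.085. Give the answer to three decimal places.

0.983 K apfu

21.30 wt% K2O ÷ 94.195 g/mol = 0.22613 mol, giving 0.45226 K and 0.22613 O.
23.54 wt% Al2O3 ÷ 101.961 g/mol = 0.23087 mol, giving 0.46174 Al and 0.69261 O.
55.29 wt% SiO2 ÷ 60.083 g/mol = 0.92023 mol, giving 0.92023 Si and 1.84046 O.
Oxygen sums to 2.75920; scaling by 6/2.75920 = 2.17454 puts the formula on 6 O.
K: 0.45226 × 2.17454 = 0.983 atoms per formula unit.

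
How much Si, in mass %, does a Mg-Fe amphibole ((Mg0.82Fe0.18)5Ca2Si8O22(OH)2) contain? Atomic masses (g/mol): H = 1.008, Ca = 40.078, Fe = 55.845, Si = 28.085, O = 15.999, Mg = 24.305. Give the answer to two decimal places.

26.72 mass %

Molar mass of (Mg0.82Fe0.18)5Ca2Si8O22(OH)2: 4.10*24.305 + 0.90*55.845 + 2*40.078 + 8*28.085 + 24*15.999 + 2*1.008 = 840.739 g/mol.
Mass of Si per formula unit: 8 × 28.085 = 224.680 g.
Weight fraction Si = 224.680 / 840.739 = 0.2672.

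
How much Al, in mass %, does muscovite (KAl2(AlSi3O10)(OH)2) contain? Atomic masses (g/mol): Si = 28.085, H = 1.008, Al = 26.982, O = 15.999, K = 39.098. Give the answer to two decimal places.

M(KAl2(AlSi3O10)(OH)2) = 398.303 g/mol.
Al contributes 3 × 26.982 = 80.946 g per mole.
80.946/398.303 = 0.2032 → 20.32%.

20.32 mass %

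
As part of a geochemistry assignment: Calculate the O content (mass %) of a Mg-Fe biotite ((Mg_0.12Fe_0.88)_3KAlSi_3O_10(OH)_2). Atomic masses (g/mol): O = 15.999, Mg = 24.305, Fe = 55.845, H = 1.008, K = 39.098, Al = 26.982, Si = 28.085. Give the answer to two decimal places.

Formula mass = 0.36·24.305 + 2.64·55.845 + 1·39.098 + 1·26.982 + 3·28.085 + 12·15.999 + 2·1.008 = 500.520 g/mol, of which 191.988 g is O.
So O makes up 191.988/500.520 = 0.3836 of the mass, i.e. 38.36%.

38.36 mass %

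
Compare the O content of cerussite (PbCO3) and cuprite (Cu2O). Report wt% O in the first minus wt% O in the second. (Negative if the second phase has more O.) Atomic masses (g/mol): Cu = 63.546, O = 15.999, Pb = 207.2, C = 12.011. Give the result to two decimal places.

M(PbCO3) = 267.208 g/mol, so wt% O = 47.997/267.208 × 100 = 17.96%.
M(Cu2O) = 143.091 g/mol, so wt% O = 15.999/143.091 × 100 = 11.18%.
17.96 − 11.18 = 6.78 pp.

6.78 percentage points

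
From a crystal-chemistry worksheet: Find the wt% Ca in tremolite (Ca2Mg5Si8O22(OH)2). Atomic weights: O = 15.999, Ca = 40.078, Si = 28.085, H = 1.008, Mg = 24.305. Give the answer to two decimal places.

9.87 weight percent

M(Ca2Mg5Si8O22(OH)2) = 812.353 g/mol.
Ca contributes 2 × 40.078 = 80.156 g per mole.
80.156/812.353 = 0.0987 → 9.87%.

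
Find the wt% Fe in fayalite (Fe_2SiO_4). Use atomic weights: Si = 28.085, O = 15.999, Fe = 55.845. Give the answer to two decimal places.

Formula mass = 2×55.845 + 1×28.085 + 4×15.999 = 203.771 g/mol, of which 111.690 g is Fe.
So Fe makes up 111.690/203.771 = 0.5481 of the mass, i.e. 54.81%.

54.81 mass %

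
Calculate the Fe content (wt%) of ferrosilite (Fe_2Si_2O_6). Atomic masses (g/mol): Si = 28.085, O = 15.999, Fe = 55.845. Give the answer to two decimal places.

42.33 wt%

Molar mass of Fe_2Si_2O_6: 2·55.845 + 2·28.085 + 6·15.999 = 263.854 g/mol.
Mass of Fe per formula unit: 2 × 55.845 = 111.690 g.
Weight fraction Fe = 111.690 / 263.854 = 0.4233.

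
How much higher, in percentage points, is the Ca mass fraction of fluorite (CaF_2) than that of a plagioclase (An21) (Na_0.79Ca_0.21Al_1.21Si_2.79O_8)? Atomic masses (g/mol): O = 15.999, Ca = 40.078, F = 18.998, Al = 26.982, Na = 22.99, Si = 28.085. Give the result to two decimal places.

48.16 percentage points

Ca in CaF_2: molar mass 78.074 g/mol; 1×40.078 = 40.078 g → 51.33 wt%.
Ca in Na_0.79Ca_0.21Al_1.21Si_2.79O_8: molar mass 265.576 g/mol; 0.21×40.078 = 8.416 g → 3.17 wt%.
Difference = 51.33 − 3.17 = 48.16 percentage points.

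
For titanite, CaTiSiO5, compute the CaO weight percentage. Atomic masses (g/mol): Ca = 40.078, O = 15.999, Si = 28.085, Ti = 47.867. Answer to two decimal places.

28.61 wt%

M(CaTiSiO5) = 196.025 g/mol; M(CaO) = 56.077 g/mol.
Moles CaO per formula unit = 1 Ca ÷ 1 = 1.0000.
CaO fraction = (1.0000 × 56.077) / 196.025 = 56.077/196.025 = 0.2861.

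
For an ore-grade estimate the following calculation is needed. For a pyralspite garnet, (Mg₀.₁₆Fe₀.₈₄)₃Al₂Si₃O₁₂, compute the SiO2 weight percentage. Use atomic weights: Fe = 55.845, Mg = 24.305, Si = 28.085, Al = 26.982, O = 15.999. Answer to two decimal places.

37.35 wt%

Molar mass of (Mg₀.₁₆Fe₀.₈₄)₃Al₂Si₃O₁₂ = 0.48*24.305 + 2.52*55.845 + 2*26.982 + 3*28.085 + 12*15.999 = 482.603 g/mol.
Each formula unit contains 3 Si, equivalent to 3/1 = 3.0000 mol SiO2.
M(SiO2) = 1×28.085 + 2×15.999 = 60.083 g/mol.
Mass of SiO2 per formula unit = 3.0000 × 60.083 = 180.249 g.
SiO2 wt% = 180.249 / 482.603 × 100 = 37.35%.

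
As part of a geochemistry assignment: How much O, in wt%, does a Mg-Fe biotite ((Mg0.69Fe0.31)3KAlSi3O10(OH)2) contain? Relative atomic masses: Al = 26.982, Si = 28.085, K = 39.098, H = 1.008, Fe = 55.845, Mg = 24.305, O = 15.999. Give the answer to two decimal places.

Molar mass of (Mg0.69Fe0.31)3KAlSi3O10(OH)2: 2.07·24.305 + 0.93·55.845 + 1·39.098 + 1·26.982 + 3·28.085 + 12·15.999 + 2·1.008 = 446.586 g/mol.
Mass of O per formula unit: 12 × 15.999 = 191.988 g.
Weight fraction O = 191.988 / 446.586 = 0.4299.

42.99 wt%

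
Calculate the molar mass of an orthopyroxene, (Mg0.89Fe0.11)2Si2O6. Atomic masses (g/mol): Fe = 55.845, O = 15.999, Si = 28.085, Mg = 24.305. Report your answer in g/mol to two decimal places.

207.71 g/mol

Mg: 1.78 × 24.305 = 43.2629
Fe: 0.22 × 55.845 = 12.2859
Si: 2 × 28.085 = 56.1700
O: 6 × 15.999 = 95.9940
Summing the contributions gives the formula mass.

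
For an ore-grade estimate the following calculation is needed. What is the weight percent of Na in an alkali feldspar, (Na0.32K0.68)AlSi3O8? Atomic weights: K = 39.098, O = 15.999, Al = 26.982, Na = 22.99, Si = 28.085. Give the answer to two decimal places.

Formula mass = 0.32×22.99 + 0.68×39.098 + 1×26.982 + 3×28.085 + 8×15.999 = 273.172 g/mol, of which 7.357 g is Na.
So Na makes up 7.357/273.172 = 0.0269 of the mass, i.e. 2.69%.

2.69 mass %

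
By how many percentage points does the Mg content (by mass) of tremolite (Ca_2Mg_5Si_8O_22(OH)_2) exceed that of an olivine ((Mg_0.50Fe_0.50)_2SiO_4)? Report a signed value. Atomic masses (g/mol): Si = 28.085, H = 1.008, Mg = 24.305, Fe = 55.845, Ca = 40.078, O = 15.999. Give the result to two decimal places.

M(Ca_2Mg_5Si_8O_22(OH)_2) = 812.353 g/mol, so wt% Mg = 121.525/812.353 × 100 = 14.96%.
M((Mg_0.50Fe_0.50)_2SiO_4) = 172.231 g/mol, so wt% Mg = 24.305/172.231 × 100 = 14.11%.
14.96 − 14.11 = 0.85 pp.

0.85 percentage points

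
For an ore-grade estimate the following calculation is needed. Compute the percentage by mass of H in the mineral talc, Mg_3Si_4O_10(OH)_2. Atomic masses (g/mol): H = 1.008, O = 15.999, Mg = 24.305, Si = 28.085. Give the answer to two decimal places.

Formula mass = 3*24.305 + 4*28.085 + 12*15.999 + 2*1.008 = 379.259 g/mol, of which 2.016 g is H.
So H makes up 2.016/379.259 = 0.0053 of the mass, i.e. 0.53%.

0.53 weight percent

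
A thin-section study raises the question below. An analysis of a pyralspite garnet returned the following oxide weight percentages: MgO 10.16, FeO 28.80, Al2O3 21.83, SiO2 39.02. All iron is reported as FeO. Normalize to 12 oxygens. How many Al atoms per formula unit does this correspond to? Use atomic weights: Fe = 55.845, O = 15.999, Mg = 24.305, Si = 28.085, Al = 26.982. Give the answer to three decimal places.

10.16 wt% MgO ÷ 40.304 g/mol = 0.25208 mol, giving 0.25208 Mg and 0.25208 O.
28.80 wt% FeO ÷ 71.844 g/mol = 0.40087 mol, giving 0.40087 Fe and 0.40087 O.
21.83 wt% Al2O3 ÷ 101.961 g/mol = 0.21410 mol, giving 0.42820 Al and 0.64230 O.
39.02 wt% SiO2 ÷ 60.083 g/mol = 0.64943 mol, giving 0.64943 Si and 1.29886 O.
Oxygen sums to 2.59411; scaling by 12/2.59411 = 4.62586 puts the formula on 12 O.
Al: 0.42820 × 4.62586 = 1.981 atoms per formula unit.

1.981 Al apfu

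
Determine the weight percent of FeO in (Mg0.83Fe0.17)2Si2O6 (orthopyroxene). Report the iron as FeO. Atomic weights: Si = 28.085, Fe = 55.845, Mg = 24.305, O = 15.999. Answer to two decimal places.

M((Mg0.83Fe0.17)2Si2O6) = 211.498 g/mol; M(FeO) = 71.844 g/mol.
Moles FeO per formula unit = 0.34 Fe ÷ 1 = 0.3400.
FeO fraction = (0.3400 × 71.844) / 211.498 = 24.427/211.498 = 0.1155.

11.55 wt%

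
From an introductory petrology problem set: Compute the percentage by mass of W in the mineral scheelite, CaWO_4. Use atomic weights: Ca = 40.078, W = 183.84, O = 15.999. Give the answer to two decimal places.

Molar mass of CaWO_4: 1*40.078 + 1*183.84 + 4*15.999 = 287.914 g/mol.
Mass of W per formula unit: 1 × 183.84 = 183.840 g.
Weight fraction W = 183.840 / 287.914 = 0.6385.

63.85 wt%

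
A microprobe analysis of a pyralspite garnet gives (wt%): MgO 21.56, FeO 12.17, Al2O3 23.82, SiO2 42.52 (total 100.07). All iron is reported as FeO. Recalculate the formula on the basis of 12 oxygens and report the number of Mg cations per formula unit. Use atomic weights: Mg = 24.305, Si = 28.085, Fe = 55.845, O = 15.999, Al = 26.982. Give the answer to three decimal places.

2.276 Mg apfu

21.56 wt% MgO ÷ 40.304 g/mol = 0.53493 mol, giving 0.53493 Mg and 0.53493 O.
12.17 wt% FeO ÷ 71.844 g/mol = 0.16939 mol, giving 0.16939 Fe and 0.16939 O.
23.82 wt% Al2O3 ÷ 101.961 g/mol = 0.23362 mol, giving 0.46724 Al and 0.70086 O.
42.52 wt% SiO2 ÷ 60.083 g/mol = 0.70769 mol, giving 0.70769 Si and 1.41538 O.
Oxygen sums to 2.82056; scaling by 12/2.82056 = 4.25447 puts the formula on 12 O.
Mg: 0.53493 × 4.25447 = 2.276 atoms per formula unit.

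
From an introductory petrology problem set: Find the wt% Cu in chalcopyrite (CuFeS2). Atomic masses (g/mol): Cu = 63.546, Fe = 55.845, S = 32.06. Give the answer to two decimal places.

Formula mass = 1·63.546 + 1·55.845 + 2·32.06 = 183.511 g/mol, of which 63.546 g is Cu.
So Cu makes up 63.546/183.511 = 0.3463 of the mass, i.e. 34.63%.

34.63 weight percent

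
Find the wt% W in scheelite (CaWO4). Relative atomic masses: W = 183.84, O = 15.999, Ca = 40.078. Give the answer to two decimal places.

Molar mass of CaWO4: 1×40.078 + 1×183.84 + 4×15.999 = 287.914 g/mol.
Mass of W per formula unit: 1 × 183.84 = 183.840 g.
Weight fraction W = 183.840 / 287.914 = 0.6385.

63.85 weight percent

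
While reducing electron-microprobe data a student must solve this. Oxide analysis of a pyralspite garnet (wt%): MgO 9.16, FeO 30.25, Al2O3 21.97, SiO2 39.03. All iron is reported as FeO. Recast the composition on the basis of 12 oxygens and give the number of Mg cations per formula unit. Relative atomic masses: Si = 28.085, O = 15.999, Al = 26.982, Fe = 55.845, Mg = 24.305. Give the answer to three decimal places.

MgO (M=40.304): mol = 0.22727; Mg = 0.22727, O = 0.22727.
FeO (M=71.844): mol = 0.42105; Fe = 0.42105, O = 0.42105.
Al2O3 (M=101.961): mol = 0.21547; Al = 0.43094, O = 0.64641.
SiO2 (M=60.083): mol = 0.64960; Si = 0.64960, O = 1.29920.
ΣO = 2.59393; factor = 12/ΣO = 4.62618.
Mg apfu = 0.22727 × 4.62618 = 1.051.

1.051 Mg apfu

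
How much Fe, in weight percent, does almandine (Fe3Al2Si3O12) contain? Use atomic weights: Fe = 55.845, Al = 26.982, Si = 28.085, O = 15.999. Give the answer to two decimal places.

M(Fe3Al2Si3O12) = 497.742 g/mol.
Fe contributes 3 × 55.845 = 167.535 g per mole.
167.535/497.742 = 0.3366 → 33.66%.

33.66 weight percent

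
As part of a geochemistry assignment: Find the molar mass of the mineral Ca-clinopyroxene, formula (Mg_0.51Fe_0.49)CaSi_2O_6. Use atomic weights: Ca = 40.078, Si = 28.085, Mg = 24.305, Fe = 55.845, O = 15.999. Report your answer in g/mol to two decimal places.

M = 0.51(24.305) + 0.49(55.845) + 1(40.078) + 2(28.085) + 6(15.999)

232.00 g/mol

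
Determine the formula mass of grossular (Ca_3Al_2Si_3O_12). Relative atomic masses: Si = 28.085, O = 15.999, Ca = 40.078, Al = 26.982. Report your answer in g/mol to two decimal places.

450.44 g/mol

The formula mass is the sum 3×40.078 + 2×26.982 + 3×28.085 + 12×15.999.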